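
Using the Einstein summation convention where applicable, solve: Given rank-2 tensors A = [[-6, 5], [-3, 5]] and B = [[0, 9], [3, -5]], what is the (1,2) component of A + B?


Tensor addition is component-wise: (A + B)_{ij} = A_{ij} + B_{ij}.
A_{12} = 5
B_{12} = 9
(A + B)_{12} = 5 + 9 = 14

14


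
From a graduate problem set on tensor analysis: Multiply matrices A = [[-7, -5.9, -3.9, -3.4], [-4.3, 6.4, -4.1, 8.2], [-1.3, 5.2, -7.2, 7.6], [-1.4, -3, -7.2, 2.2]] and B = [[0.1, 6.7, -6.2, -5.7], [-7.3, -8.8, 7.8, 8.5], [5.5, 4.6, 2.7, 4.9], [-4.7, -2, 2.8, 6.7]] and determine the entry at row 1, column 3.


(AB)_{ij} = sum_k A_{ik} B_{kj}.
For i=1, j=3:
A_{11} * B_{13} = -7 * -6.2 = 43.4
A_{12} * B_{23} = -5.9 * 7.8 = -46.02
A_{13} * B_{33} = -3.9 * 2.7 = -10.53
A_{14} * B_{43} = -3.4 * 2.8 = -9.52
Sum = 43.4 + -46.02 + -10.53 + -9.52 = -22.67

-22.67


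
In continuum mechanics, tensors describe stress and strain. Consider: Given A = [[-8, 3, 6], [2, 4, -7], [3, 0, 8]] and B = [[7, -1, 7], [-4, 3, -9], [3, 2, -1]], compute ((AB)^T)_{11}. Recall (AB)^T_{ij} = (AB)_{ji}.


(AB)^T_{ij} = (AB)_{ji} = sum_k A_{jk} B_{ki}.
For i=1, j=1 we need (AB)_{11}:
A_{11} * B_{11} = -8 * 7 = -56
A_{12} * B_{21} = 3 * -4 = -12
A_{13} * B_{31} = 6 * 3 = 18
Sum = -56 + -12 + 18 = -50

-50


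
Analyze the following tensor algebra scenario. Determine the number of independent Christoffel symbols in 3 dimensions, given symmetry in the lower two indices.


Christoffel symbols Gamma^k_{ij} are symmetric in i,j, so there are d * d(d+1)/2 independent symbols.
d = 3
d(d+1)/2 = 3 * 4 / 2 = 6
Total = 3 * 6 = 18

18


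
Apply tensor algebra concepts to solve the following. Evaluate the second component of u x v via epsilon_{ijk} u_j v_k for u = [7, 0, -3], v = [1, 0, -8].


(u x v)_2 = sum_{j,k} epsilon_{2jk} u_j v_k. Only permutations of (1,2,3) contribute; the two non-zero terms are:
eps_{213} u_1 v_3 = -1 * 7 * -8 = 56
eps_{231} u_3 v_1 = 1 * -3 * 1 = -3
(u x v)_2 = 53

53


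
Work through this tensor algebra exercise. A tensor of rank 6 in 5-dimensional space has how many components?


The number of components of a rank-r tensor in d dimensions is d^r.
Here d = 5 and r = 6.
5^6 = 15625

15625


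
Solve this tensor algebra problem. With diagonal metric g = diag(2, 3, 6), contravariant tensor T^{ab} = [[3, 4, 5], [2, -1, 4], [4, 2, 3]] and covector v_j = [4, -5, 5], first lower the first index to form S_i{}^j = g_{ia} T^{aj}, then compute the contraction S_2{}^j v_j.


Step 1: lower the first index. For a diagonal metric, g_{ia} T^{aj} = g_{ii} T^{ij} (no sum on i).
g_{22} = 3
S_2{}^1 = 3 * T^{21} = 3 * 2 = 6
S_2{}^2 = 3 * T^{22} = 3 * -1 = -3
S_2{}^3 = 3 * T^{23} = 3 * 4 = 12
Step 2: contract S_2{}^j with v_j.
S_2{}^1 * v_1 = 6 * 4 = 24
S_2{}^2 * v_2 = -3 * -5 = 15
S_2{}^3 * v_3 = 12 * 5 = 60
Result = 24 + 15 + 60 = 99

99


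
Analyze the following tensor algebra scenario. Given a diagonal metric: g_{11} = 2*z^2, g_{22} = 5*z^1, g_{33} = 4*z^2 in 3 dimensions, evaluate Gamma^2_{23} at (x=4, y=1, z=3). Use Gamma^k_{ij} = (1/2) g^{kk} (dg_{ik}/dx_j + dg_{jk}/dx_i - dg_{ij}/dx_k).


For a diagonal metric, Gamma^k_{ij} = (1/2) g^{kk} (dg_{ik}/dx_j + dg_{jk}/dx_i - dg_{ij}/dx_k).
The metric is diagonal, so g_{ab} = 0 for a != b.
At the given point: g_{11} = 18, g_{22} = 15, g_{33} = 36
g^{22} = 1/15
dg_{22}/dx_3 = dg_{22}/dx_3 = 5
dg_{32}/dx_2 = 0 (off-diagonal)
dg_{23}/dx_2 = 0 (off-diagonal)
Numerator = 5 + 0 - 0 = 5
Gamma^2_{23} = 5 / (2 * 15) = 1/6

1/6


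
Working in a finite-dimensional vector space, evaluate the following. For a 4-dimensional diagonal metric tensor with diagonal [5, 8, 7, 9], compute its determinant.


For a diagonal metric, the determinant is the product of diagonal entries.
Diagonal entries: 5, 8, 7, 9
det(g) = 5 * 8 * 7 * 9 = 2520

2520


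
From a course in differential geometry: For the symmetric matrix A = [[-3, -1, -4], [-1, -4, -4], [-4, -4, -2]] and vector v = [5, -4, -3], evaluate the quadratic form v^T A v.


First compute Av:
(Av)_1 = -3*5 + -1*-4 + -4*-3 = 1
(Av)_2 = -1*5 + -4*-4 + -4*-3 = 23
(Av)_3 = -4*5 + -4*-4 + -2*-3 = 2
Av = [1, 23, 2]
Then v^T (Av) = 5*1 + -4*23 + -3*2
= 5 + -92 + -6 = -93

-93


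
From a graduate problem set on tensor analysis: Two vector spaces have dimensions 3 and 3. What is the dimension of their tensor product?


The dimension of a tensor product is the product of dimensions.
dim(V) = 3, dim(W) = 3
dim(V (x) W) = 3 * 3 = 9

9


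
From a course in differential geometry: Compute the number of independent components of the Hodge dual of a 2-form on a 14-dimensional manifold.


The Hodge dual of a p-form on an n-dimensional manifold is an (n-p)-form.
n = 14, p = 2, so dual degree = 14 - 2 = 12
The number of components is C(n, n-p) = C(14, 12) = 91

91


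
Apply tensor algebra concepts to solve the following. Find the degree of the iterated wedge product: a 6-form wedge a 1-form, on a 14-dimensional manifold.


The degree of a wedge product is the sum of the degrees of the individual forms.
Degrees: 6, 1
Total degree = 6 + 1 = 7

7


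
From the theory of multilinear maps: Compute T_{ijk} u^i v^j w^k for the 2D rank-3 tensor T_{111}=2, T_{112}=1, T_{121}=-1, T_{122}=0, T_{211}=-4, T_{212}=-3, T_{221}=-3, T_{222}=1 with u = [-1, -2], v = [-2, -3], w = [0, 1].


S = sum over i,j,k of T_{ijk} u_i v_j w_k. Expanding all 8 terms:
T_{111}*u_1*v_1*w_1 = 2*-1*-2*0 = 0  (running total: 0)
T_{112}*u_1*v_1*w_2 = 1*-1*-2*1 = 2  (running total: 2)
T_{121}*u_1*v_2*w_1 = -1*-1*-3*0 = 0  (running total: 2)
T_{122}*u_1*v_2*w_2 = 0*-1*-3*1 = 0  (running total: 2)
T_{211}*u_2*v_1*w_1 = -4*-2*-2*0 = 0  (running total: 2)
T_{212}*u_2*v_1*w_2 = -3*-2*-2*1 = -12  (running total: -10)
T_{221}*u_2*v_2*w_1 = -3*-2*-3*0 = 0  (running total: -10)
T_{222}*u_2*v_2*w_2 = 1*-2*-3*1 = 6  (running total: -4)
S = -4

-4


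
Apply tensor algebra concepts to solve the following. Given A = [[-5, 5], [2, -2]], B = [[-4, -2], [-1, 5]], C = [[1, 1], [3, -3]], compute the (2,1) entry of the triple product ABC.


(ABC)_{21} = sum_m (AB)_{2m} C_{m1}. First compute row 2 of AB.
(AB)_{21} = 2*-4 + -2*-1 = -6
(AB)_{22} = 2*-2 + -2*5 = -14
Now contract with column 1 of C:
(AB)_{21} * C_{11} = -6 * 1 = -6
(AB)_{22} * C_{21} = -14 * 3 = -42
(ABC)_{21} = -6 + -42 = -48

-48


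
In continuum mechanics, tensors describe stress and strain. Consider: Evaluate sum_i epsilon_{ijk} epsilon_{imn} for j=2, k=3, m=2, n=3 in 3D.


Using the identity: epsilon_{ijk} epsilon_{imn} = delta_{jm} delta_{kn} - delta_{jn} delta_{km}.
delta_{22} = 1
delta_{33} = 1
delta_{23} = 0
delta_{32} = 0
Result = 1 * 1 - 0 * 0 = 1 - 0 = 1

1


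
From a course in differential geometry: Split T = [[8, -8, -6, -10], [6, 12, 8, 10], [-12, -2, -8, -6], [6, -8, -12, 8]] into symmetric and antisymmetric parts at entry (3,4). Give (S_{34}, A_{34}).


T_{34} = -6
T_{43} = -12
S_{34} = (-6 + -12)/2 = -18/2 = -9
A_{34} = (-6 - -12)/2 = 6/2 = 3
Check: S + A = -9 + 3 = -6 = T_{34}.

(-9, 3)


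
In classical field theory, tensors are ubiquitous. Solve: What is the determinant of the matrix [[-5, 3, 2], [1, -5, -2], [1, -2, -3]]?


Expanding along the first row, det(A) = a11*M_11 - a12*M_12 + a13*M_13, where M_1j is the (1,j) minor.
Minor M_11 = -5*-3 - -2*-2 = 11
Minor M_12 = 1*-3 - -2*1 = -1
Minor M_13 = 1*-2 - -5*1 = 3
det = -5*(11) - 3*(-1) + 2*(3)
    = -55 - -3 + 6
    = -46

-46


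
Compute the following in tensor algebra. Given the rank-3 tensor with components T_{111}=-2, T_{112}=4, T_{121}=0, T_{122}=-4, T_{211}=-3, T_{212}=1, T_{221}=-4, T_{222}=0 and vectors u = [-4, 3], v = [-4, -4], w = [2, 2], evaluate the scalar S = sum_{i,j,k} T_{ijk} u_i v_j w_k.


S = sum over i,j,k of T_{ijk} u_i v_j w_k. Expanding all 8 terms:
T_{111}*u_1*v_1*w_1 = -2*-4*-4*2 = -64  (running total: -64)
T_{112}*u_1*v_1*w_2 = 4*-4*-4*2 = 128  (running total: 64)
T_{121}*u_1*v_2*w_1 = 0*-4*-4*2 = 0  (running total: 64)
T_{122}*u_1*v_2*w_2 = -4*-4*-4*2 = -128  (running total: -64)
T_{211}*u_2*v_1*w_1 = -3*3*-4*2 = 72  (running total: 8)
T_{212}*u_2*v_1*w_2 = 1*3*-4*2 = -24  (running total: -16)
T_{221}*u_2*v_2*w_1 = -4*3*-4*2 = 96  (running total: 80)
T_{222}*u_2*v_2*w_2 = 0*3*-4*2 = 0  (running total: 80)
S = 80

80


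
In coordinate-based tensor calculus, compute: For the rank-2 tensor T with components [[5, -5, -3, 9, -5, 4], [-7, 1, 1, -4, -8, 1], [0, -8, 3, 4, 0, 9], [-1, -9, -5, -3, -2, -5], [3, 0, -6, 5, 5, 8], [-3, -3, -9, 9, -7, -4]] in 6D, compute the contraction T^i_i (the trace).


The contraction (trace) of a rank-2 tensor is the sum of its diagonal elements.
Diagonal entries: A[1,1] = 5, A[2,2] = 1, A[3,3] = 3, A[4,4] = -3, A[5,5] = 5, A[6,6] = -4
Tr(A) = 5 + 1 + 3 + -3 + 5 + -4 = 7

7


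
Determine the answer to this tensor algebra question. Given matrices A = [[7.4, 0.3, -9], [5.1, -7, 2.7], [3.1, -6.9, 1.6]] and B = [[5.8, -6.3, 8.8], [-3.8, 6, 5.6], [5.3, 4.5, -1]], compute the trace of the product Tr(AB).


Tr(AB) = sum_i (AB)_{ii} where (AB)_{ii} = sum_k A_{ik} B_{ki}.
(AB)_{11} = 7.4*5.8 + 0.3*-3.8 + -9*5.3 = -5.92
(AB)_{22} = 5.1*-6.3 + -7*6 + 2.7*4.5 = -61.98
(AB)_{33} = 3.1*8.8 + -6.9*5.6 + 1.6*-1 = -12.96
Tr(AB) = -5.92 + -61.98 + -12.96 = -80.86

-80.86


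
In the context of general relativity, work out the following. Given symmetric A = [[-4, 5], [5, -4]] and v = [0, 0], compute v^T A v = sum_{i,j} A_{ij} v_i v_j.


First compute Av:
(Av)_1 = -4*0 + 5*0 = 0
(Av)_2 = 5*0 + -4*0 = 0
Av = [0, 0]
Then v^T (Av) = 0*0 + 0*0
= 0 + 0 = 0

0


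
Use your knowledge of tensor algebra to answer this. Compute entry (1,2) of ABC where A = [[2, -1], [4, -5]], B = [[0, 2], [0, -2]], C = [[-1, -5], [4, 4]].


(ABC)_{12} = sum_m (AB)_{1m} C_{m2}. First compute row 1 of AB.
(AB)_{11} = 2*0 + -1*0 = 0
(AB)_{12} = 2*2 + -1*-2 = 6
Now contract with column 2 of C:
(AB)_{11} * C_{12} = 0 * -5 = 0
(AB)_{12} * C_{22} = 6 * 4 = 24
(ABC)_{12} = 0 + 24 = 24

24


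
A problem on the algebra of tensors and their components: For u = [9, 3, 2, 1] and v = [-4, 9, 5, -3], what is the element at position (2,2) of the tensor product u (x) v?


The outer product entry T_{ij} = u_i * v_j.
We need i=2, j=2.
u_2 = 3, v_2 = 9
T_{2,2} = 3 * 9 = 27

27


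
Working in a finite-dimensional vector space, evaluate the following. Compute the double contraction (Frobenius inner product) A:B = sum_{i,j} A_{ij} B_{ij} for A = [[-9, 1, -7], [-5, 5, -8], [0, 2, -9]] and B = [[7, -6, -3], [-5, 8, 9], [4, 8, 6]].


A:B = sum over all i,j of A_{ij} * B_{ij}.
Row 1: -9*7=-63, 1*-6=-6, -7*-3=21 => row sum = -48
Row 2: -5*-5=25, 5*8=40, -8*9=-72 => row sum = -7
Row 3: 0*4=0, 2*8=16, -9*6=-54 => row sum = -38
Total = -48 + -7 + -38 = -93

-93


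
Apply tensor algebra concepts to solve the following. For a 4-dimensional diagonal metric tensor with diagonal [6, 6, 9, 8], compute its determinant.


For a diagonal metric, the determinant is the product of diagonal entries.
Diagonal entries: 6, 6, 9, 8
det(g) = 6 * 6 * 9 * 8 = 2592

2592


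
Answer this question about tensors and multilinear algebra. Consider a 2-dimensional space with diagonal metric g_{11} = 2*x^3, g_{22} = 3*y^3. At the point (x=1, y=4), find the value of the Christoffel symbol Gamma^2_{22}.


For a diagonal metric, Gamma^k_{ij} = (1/2) g^{kk} (dg_{ik}/dx_j + dg_{jk}/dx_i - dg_{ij}/dx_k).
The metric is diagonal, so g_{ab} = 0 for a != b.
At the given point: g_{11} = 2, g_{22} = 192
g^{22} = 1/192
dg_{22}/dx_2 = dg_{22}/dx_2 = 144
dg_{22}/dx_2 = dg_{22}/dx_2 = 144
dg_{22}/dx_2 = dg_{22}/dx_2 = 144
Numerator = 144 + 144 - 144 = 144
Gamma^2_{22} = 144 / (2 * 192) = 3/8

3/8


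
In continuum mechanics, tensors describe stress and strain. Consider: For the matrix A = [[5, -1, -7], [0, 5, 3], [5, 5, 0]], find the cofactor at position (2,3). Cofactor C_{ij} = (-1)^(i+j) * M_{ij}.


To find cofactor C_{23}, delete row 2 and column 3.
The resulting 2x2 submatrix is: [[5, -1], [5, 5]]
Minor M_{23} = 5*5 - -1*5
  = 25 - -5 = 30
Sign = (-1)^(2+3) = (-1)^5 = -1
Cofactor C_{23} = -1 * 30 = -30

-30


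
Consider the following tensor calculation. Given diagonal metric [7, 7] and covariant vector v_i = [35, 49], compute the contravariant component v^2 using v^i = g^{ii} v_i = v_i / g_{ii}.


To raise an index with a diagonal metric: v^i = v_i / g_{ii}.
For index 2: v_2 = 49, g_{22} = 7
v^2 = 49 / 7 = 7

7


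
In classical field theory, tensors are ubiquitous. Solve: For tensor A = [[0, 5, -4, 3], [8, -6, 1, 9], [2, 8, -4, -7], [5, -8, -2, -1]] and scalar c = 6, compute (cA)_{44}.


Scalar multiplication: (cA)_{ij} = c * A_{ij}.
c = 6
A_{44} = -1
(cA)_{44} = 6 * -1 = -6

-6


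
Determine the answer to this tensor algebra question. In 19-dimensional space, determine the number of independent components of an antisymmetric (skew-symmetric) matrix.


An antisymmetric rank-2 tensor satisfies A_{ij} = -A_{ji}, so diagonal entries are zero.
The independent components are the upper-triangular entries: C(n, 2) = n(n-1)/2.
n = 19
C(19, 2) = 19 * 18 / 2 = 342 / 2 = 171

171


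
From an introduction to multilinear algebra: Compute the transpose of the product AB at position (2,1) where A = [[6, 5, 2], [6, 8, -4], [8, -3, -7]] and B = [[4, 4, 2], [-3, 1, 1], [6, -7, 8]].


(AB)^T_{ij} = (AB)_{ji} = sum_k A_{jk} B_{ki}.
For i=2, j=1 we need (AB)_{12}:
A_{11} * B_{12} = 6 * 4 = 24
A_{12} * B_{22} = 5 * 1 = 5
A_{13} * B_{32} = 2 * -7 = -14
Sum = 24 + 5 + -14 = 15

15


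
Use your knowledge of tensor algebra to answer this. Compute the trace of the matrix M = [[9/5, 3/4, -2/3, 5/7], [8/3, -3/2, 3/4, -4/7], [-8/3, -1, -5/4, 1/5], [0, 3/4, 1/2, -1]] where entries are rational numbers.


The trace is the sum of diagonal entries.
Diagonal: M[1,1] = 9/5, M[2,2] = -3/2, M[3,3] = -5/4, M[4,4] = -1
Tr(M) = 9/5 + -3/2 + -5/4 + -1
Computing step by step:
After adding M[1,1]: 9/5
After adding M[2,2]: 3/10
After adding M[3,3]: -19/20
After adding M[4,4]: -39/20
Tr(M) = -39/20

-39/20


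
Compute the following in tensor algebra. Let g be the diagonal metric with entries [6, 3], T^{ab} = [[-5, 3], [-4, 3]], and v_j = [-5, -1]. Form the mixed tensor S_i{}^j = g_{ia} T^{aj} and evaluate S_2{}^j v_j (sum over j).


Step 1: lower the first index. For a diagonal metric, g_{ia} T^{aj} = g_{ii} T^{ij} (no sum on i).
g_{22} = 3
S_2{}^1 = 3 * T^{21} = 3 * -4 = -12
S_2{}^2 = 3 * T^{22} = 3 * 3 = 9
Step 2: contract S_2{}^j with v_j.
S_2{}^1 * v_1 = -12 * -5 = 60
S_2{}^2 * v_2 = 9 * -1 = -9
Result = 60 + -9 = 51

51


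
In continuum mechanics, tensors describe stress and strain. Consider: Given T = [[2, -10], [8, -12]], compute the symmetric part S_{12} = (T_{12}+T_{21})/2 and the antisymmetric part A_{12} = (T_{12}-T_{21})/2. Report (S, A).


T_{12} = -10
T_{21} = 8
S_{12} = (-10 + 8)/2 = -2/2 = -1
A_{12} = (-10 - 8)/2 = -18/2 = -9
Check: S + A = -1 + -9 = -10 = T_{12}.

(-1, -9)


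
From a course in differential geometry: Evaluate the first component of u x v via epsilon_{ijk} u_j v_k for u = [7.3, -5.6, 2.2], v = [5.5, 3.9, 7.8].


(u x v)_1 = sum_{j,k} epsilon_{1jk} u_j v_k. Only permutations of (1,2,3) contribute; the two non-zero terms are:
eps_{123} u_2 v_3 = 1 * -5.6 * 7.8 = -43.68
eps_{132} u_3 v_2 = -1 * 2.2 * 3.9 = -8.58
(u x v)_1 = -52.26

-52.26


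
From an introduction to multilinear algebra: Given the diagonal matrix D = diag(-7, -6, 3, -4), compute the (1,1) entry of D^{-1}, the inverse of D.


For a diagonal matrix, the inverse has entries (D^{-1})_{ii} = 1/d_{ii}.
The diagonal entries are: d_{11} = -7, d_{22} = -6, d_{33} = 3, d_{44} = -4
We need (D^{-1})_{11} = 1/d_{11} = 1/-7 = -1/7

-1/7


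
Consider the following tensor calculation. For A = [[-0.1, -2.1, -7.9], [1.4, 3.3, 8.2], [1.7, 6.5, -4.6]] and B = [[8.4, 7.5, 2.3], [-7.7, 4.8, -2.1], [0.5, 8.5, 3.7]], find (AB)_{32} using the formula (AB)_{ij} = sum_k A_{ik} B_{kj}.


(AB)_{ij} = sum_k A_{ik} B_{kj}.
For i=3, j=2:
A_{31} * B_{12} = 1.7 * 7.5 = 12.75
A_{32} * B_{22} = 6.5 * 4.8 = 31.2
A_{33} * B_{32} = -4.6 * 8.5 = -39.1
Sum = 12.75 + 31.2 + -39.1 = 4.85

4.85


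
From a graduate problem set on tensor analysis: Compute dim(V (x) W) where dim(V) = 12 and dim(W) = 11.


The dimension of a tensor product is the product of dimensions.
dim(V) = 12, dim(W) = 11
dim(V (x) W) = 12 * 11 = 132

132


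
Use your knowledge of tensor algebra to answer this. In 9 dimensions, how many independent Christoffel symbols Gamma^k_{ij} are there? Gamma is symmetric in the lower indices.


Christoffel symbols Gamma^k_{ij} are symmetric in i,j, so there are d * d(d+1)/2 independent symbols.
d = 9
d(d+1)/2 = 9 * 10 / 2 = 45
Total = 9 * 45 = 405

405


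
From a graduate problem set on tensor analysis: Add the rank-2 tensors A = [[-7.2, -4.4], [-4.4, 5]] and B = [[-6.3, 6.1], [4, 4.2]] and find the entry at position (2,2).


Tensor addition is component-wise: (A + B)_{ij} = A_{ij} + B_{ij}.
A_{22} = 5
B_{22} = 4.2
(A + B)_{22} = 5 + 4.2 = 9.2

9.2


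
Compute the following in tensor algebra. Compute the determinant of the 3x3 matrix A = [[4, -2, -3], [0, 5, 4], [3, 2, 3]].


Expanding along the first row, det(A) = a11*M_11 - a12*M_12 + a13*M_13, where M_1j is the (1,j) minor.
Minor M_11 = 5*3 - 4*2 = 7
Minor M_12 = 0*3 - 4*3 = -12
Minor M_13 = 0*2 - 5*3 = -15
det = 4*(7) - -2*(-12) + -3*(-15)
    = 28 - 24 + 45
    = 49

49


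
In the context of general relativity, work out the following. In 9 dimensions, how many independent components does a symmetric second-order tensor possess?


A symmetric rank-2 tensor in d dimensions has d(d+1)/2 independent components.
d = 9
d(d+1)/2 = 9 * 10 / 2 = 90 / 2 = 45

45


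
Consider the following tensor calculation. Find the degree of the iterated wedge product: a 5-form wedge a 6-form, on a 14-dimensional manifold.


The degree of a wedge product is the sum of the degrees of the individual forms.
Degrees: 5, 6
Total degree = 5 + 6 = 11

11


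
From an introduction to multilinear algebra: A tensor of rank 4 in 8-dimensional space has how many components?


The number of components of a rank-r tensor in d dimensions is d^r.
Here d = 8 and r = 4.
8^4 = 4096

4096


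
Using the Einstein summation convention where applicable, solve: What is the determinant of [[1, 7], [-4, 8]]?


For a 2x2 matrix [[a, b], [c, d]], det = a*d - b*c.
a = 1, b = 7, c = -4, d = 8
a*d = 1 * 8 = 8
b*c = 7 * -4 = -28
det = 8 - -28 = 36

36


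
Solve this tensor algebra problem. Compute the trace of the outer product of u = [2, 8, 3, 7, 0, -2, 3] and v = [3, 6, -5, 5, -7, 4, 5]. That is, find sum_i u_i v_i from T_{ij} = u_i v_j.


The outer product gives T_{ij} = u_i v_j.
The trace (contraction) is Tr(T) = sum_i T_{ii} = sum_i u_i v_i.
Diagonal entries:
T_{11} = u_1 * v_1 = 2 * 3 = 6
T_{22} = u_2 * v_2 = 8 * 6 = 48
T_{33} = u_3 * v_3 = 3 * -5 = -15
T_{44} = u_4 * v_4 = 7 * 5 = 35
T_{55} = u_5 * v_5 = 0 * -7 = 0
T_{66} = u_6 * v_6 = -2 * 4 = -8
T_{77} = u_7 * v_7 = 3 * 5 = 15
Tr(T) = 6 + 48 + -15 + 35 + 0 + -8 + 15 = 81

81


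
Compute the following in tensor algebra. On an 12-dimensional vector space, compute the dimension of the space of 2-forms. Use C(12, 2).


The dimension of the space of p-forms on an n-dimensional space is C(n, p).
n = 12, p = 2
C(12, 2) = 12! / (2! * 10!) = 66

66


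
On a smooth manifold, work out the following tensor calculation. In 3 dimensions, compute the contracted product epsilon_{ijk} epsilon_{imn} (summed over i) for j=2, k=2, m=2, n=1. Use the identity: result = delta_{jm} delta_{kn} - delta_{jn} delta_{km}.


Using the identity: epsilon_{ijk} epsilon_{imn} = delta_{jm} delta_{kn} - delta_{jn} delta_{km}.
delta_{22} = 1
delta_{21} = 0
delta_{21} = 0
delta_{22} = 1
Result = 1 * 0 - 0 * 1 = 0 - 0 = 0

0


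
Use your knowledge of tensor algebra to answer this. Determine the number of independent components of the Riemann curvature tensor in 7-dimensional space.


The Riemann tensor in d dimensions has d^2(d^2 - 1)/12 independent components.
d = 7, so d^2 = 49
d^2 - 1 = 48
d^2(d^2 - 1) = 49 * 48 = 2352
Divide by 12: 2352 / 12 = 196

196


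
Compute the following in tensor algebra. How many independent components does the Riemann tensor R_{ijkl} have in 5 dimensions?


The Riemann tensor in d dimensions has d^2(d^2 - 1)/12 independent components.
d = 5, so d^2 = 25
d^2 - 1 = 24
d^2(d^2 - 1) = 25 * 24 = 600
Divide by 12: 600 / 12 = 50

50


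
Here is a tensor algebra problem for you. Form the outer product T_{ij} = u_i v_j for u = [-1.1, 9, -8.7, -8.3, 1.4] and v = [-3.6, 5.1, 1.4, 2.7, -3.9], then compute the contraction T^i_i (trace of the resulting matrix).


The outer product gives T_{ij} = u_i v_j.
The trace (contraction) is Tr(T) = sum_i T_{ii} = sum_i u_i v_i.
Diagonal entries:
T_{11} = u_1 * v_1 = -1.1 * -3.6 = 3.96
T_{22} = u_2 * v_2 = 9 * 5.1 = 45.9
T_{33} = u_3 * v_3 = -8.7 * 1.4 = -12.18
T_{44} = u_4 * v_4 = -8.3 * 2.7 = -22.41
T_{55} = u_5 * v_5 = 1.4 * -3.9 = -5.46
Tr(T) = 3.96 + 45.9 + -12.18 + -22.41 + -5.46 = 9.81

9.81


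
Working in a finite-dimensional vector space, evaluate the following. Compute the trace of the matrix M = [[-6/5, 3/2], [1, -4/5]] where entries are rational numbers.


The trace is the sum of diagonal entries.
Diagonal: M[1,1] = -6/5, M[2,2] = -4/5
Tr(M) = -6/5 + -4/5
Computing step by step:
After adding M[1,1]: -6/5
After adding M[2,2]: -2
Tr(M) = -2

-2


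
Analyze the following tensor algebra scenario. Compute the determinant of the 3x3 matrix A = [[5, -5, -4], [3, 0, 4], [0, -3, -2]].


Expanding along the first row, det(A) = a11*M_11 - a12*M_12 + a13*M_13, where M_1j is the (1,j) minor.
Minor M_11 = 0*-2 - 4*-3 = 12
Minor M_12 = 3*-2 - 4*0 = -6
Minor M_13 = 3*-3 - 0*0 = -9
det = 5*(12) - -5*(-6) + -4*(-9)
    = 60 - 30 + 36
    = 66

66


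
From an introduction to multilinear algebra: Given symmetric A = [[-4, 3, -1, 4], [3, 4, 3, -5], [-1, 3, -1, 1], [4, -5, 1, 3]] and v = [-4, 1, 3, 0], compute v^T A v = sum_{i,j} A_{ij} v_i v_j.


First compute Av:
(Av)_1 = -4*-4 + 3*1 + -1*3 + 4*0 = 16
(Av)_2 = 3*-4 + 4*1 + 3*3 + -5*0 = 1
(Av)_3 = -1*-4 + 3*1 + -1*3 + 1*0 = 4
(Av)_4 = 4*-4 + -5*1 + 1*3 + 3*0 = -18
Av = [16, 1, 4, -18]
Then v^T (Av) = -4*16 + 1*1 + 3*4 + 0*-18
= -64 + 1 + 12 + 0 = -51

-51


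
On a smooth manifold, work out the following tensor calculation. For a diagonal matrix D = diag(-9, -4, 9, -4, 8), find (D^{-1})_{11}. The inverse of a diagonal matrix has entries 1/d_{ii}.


For a diagonal matrix, the inverse has entries (D^{-1})_{ii} = 1/d_{ii}.
The diagonal entries are: d_{11} = -9, d_{22} = -4, d_{33} = 9, d_{44} = -4, d_{55} = 8
We need (D^{-1})_{11} = 1/d_{11} = 1/-9 = -1/9

-1/9


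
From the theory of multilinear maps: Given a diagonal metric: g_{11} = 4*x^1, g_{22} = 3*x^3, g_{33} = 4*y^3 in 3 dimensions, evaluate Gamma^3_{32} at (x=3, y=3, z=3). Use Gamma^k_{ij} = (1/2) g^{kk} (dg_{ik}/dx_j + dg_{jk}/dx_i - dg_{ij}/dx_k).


For a diagonal metric, Gamma^k_{ij} = (1/2) g^{kk} (dg_{ik}/dx_j + dg_{jk}/dx_i - dg_{ij}/dx_k).
The metric is diagonal, so g_{ab} = 0 for a != b.
At the given point: g_{11} = 12, g_{22} = 81, g_{33} = 108
g^{33} = 1/108
dg_{33}/dx_2 = dg_{33}/dx_2 = 108
dg_{23}/dx_3 = 0 (off-diagonal)
dg_{32}/dx_3 = 0 (off-diagonal)
Numerator = 108 + 0 - 0 = 108
Gamma^3_{32} = 108 / (2 * 108) = 1/2

1/2


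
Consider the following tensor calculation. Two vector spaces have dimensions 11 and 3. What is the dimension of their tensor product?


The dimension of a tensor product is the product of dimensions.
dim(V) = 11, dim(W) = 3
dim(V (x) W) = 11 * 3 = 33

33


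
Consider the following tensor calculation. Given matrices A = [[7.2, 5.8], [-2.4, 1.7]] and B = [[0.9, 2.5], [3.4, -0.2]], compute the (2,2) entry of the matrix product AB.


(AB)_{ij} = sum_k A_{ik} B_{kj}.
For i=2, j=2:
A_{21} * B_{12} = -2.4 * 2.5 = -6
A_{22} * B_{22} = 1.7 * -0.2 = -0.34
Sum = -6 + -0.34 = -6.34

-6.34


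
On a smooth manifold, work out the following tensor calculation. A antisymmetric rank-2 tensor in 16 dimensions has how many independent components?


A antisymmetric rank-2 tensor in d dimensions has d(d-1)/2 independent components.
d = 16
d(d-1)/2 = 16 * 15 / 2 = 240 / 2 = 120

120


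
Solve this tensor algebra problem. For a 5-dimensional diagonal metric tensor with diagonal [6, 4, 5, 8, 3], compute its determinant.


For a diagonal metric, the determinant is the product of diagonal entries.
Diagonal entries: 6, 4, 5, 8, 3
det(g) = 6 * 4 * 5 * 8 * 3 = 2880

2880


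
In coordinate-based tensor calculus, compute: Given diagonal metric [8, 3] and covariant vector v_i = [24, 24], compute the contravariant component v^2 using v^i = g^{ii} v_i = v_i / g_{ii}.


To raise an index with a diagonal metric: v^i = v_i / g_{ii}.
For index 2: v_2 = 24, g_{22} = 3
v^2 = 24 / 3 = 8

8


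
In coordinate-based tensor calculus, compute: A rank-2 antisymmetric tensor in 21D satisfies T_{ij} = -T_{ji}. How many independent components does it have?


An antisymmetric rank-2 tensor satisfies A_{ij} = -A_{ji}, so diagonal entries are zero.
The independent components are the upper-triangular entries: C(n, 2) = n(n-1)/2.
n = 21
C(21, 2) = 21 * 20 / 2 = 420 / 2 = 210

210


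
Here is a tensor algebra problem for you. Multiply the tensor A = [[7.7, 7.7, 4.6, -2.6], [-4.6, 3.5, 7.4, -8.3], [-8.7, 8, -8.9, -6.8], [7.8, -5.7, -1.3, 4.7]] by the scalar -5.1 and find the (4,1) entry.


Scalar multiplication: (cA)_{ij} = c * A_{ij}.
c = -5.1
A_{41} = 7.8
(cA)_{41} = -5.1 * 7.8 = -39.78

-39.78


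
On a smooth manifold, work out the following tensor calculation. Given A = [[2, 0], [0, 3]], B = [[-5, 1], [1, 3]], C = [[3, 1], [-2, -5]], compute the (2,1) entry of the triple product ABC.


(ABC)_{21} = sum_m (AB)_{2m} C_{m1}. First compute row 2 of AB.
(AB)_{21} = 0*-5 + 3*1 = 3
(AB)_{22} = 0*1 + 3*3 = 9
Now contract with column 1 of C:
(AB)_{21} * C_{11} = 3 * 3 = 9
(AB)_{22} * C_{21} = 9 * -2 = -18
(ABC)_{21} = 9 + -18 = -9

-9


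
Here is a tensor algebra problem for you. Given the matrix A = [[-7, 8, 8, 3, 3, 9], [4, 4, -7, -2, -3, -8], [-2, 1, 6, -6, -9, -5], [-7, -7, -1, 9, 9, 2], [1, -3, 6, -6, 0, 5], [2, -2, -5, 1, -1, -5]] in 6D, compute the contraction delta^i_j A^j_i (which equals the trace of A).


The contraction (trace) of a rank-2 tensor is the sum of its diagonal elements.
Diagonal entries: A[1,1] = -7, A[2,2] = 4, A[3,3] = 6, A[4,4] = 9, A[5,5] = 0, A[6,6] = -5
Tr(A) = -7 + 4 + 6 + 9 + 0 + -5 = 7

7


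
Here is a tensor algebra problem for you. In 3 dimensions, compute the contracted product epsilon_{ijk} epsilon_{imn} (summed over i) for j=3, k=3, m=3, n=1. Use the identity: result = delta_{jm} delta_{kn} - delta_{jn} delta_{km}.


Using the identity: epsilon_{ijk} epsilon_{imn} = delta_{jm} delta_{kn} - delta_{jn} delta_{km}.
delta_{33} = 1
delta_{31} = 0
delta_{31} = 0
delta_{33} = 1
Result = 1 * 0 - 0 * 1 = 0 - 0 = 0

0


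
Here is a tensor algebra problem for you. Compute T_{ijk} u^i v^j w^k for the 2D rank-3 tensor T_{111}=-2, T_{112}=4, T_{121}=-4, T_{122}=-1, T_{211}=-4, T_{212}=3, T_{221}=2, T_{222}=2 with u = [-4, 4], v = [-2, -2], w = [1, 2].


S = sum over i,j,k of T_{ijk} u_i v_j w_k. Expanding all 8 terms:
T_{111}*u_1*v_1*w_1 = -2*-4*-2*1 = -16  (running total: -16)
T_{112}*u_1*v_1*w_2 = 4*-4*-2*2 = 64  (running total: 48)
T_{121}*u_1*v_2*w_1 = -4*-4*-2*1 = -32  (running total: 16)
T_{122}*u_1*v_2*w_2 = -1*-4*-2*2 = -16  (running total: 0)
T_{211}*u_2*v_1*w_1 = -4*4*-2*1 = 32  (running total: 32)
T_{212}*u_2*v_1*w_2 = 3*4*-2*2 = -48  (running total: -16)
T_{221}*u_2*v_2*w_1 = 2*4*-2*1 = -16  (running total: -32)
T_{222}*u_2*v_2*w_2 = 2*4*-2*2 = -32  (running total: -64)
S = -64

-64


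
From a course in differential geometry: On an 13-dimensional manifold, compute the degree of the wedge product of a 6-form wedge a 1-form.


The degree of a wedge product is the sum of the degrees of the individual forms.
Degrees: 6, 1
Total degree = 6 + 1 = 7

7


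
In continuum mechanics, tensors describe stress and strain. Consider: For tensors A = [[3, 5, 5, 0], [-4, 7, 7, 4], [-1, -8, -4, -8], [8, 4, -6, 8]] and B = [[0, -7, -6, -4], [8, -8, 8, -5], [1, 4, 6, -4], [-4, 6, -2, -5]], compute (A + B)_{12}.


Tensor addition is component-wise: (A + B)_{ij} = A_{ij} + B_{ij}.
A_{12} = 5
B_{12} = -7
(A + B)_{12} = 5 + -7 = -2

-2


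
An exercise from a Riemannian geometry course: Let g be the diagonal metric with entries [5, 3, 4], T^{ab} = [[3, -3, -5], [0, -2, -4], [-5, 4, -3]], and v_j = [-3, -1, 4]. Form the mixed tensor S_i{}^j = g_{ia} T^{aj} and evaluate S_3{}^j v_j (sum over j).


Step 1: lower the first index. For a diagonal metric, g_{ia} T^{aj} = g_{ii} T^{ij} (no sum on i).
g_{33} = 4
S_3{}^1 = 4 * T^{31} = 4 * -5 = -20
S_3{}^2 = 4 * T^{32} = 4 * 4 = 16
S_3{}^3 = 4 * T^{33} = 4 * -3 = -12
Step 2: contract S_3{}^j with v_j.
S_3{}^1 * v_1 = -20 * -3 = 60
S_3{}^2 * v_2 = 16 * -1 = -16
S_3{}^3 * v_3 = -12 * 4 = -48
Result = 60 + -16 + -48 = -4

-4


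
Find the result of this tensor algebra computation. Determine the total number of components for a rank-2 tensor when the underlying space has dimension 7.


The number of components of a rank-r tensor in d dimensions is d^r.
Here d = 7 and r = 2.
7^2 = 49

49


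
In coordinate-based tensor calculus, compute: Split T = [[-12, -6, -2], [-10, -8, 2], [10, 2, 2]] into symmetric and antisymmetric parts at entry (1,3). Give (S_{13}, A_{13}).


T_{13} = -2
T_{31} = 10
S_{13} = (-2 + 10)/2 = 8/2 = 4
A_{13} = (-2 - 10)/2 = -12/2 = -6
Check: S + A = 4 + -6 = -2 = T_{13}.

(4, -6)


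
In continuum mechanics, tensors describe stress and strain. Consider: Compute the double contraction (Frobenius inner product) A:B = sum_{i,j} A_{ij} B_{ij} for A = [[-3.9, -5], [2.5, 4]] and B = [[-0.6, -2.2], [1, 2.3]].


A:B = sum over all i,j of A_{ij} * B_{ij}.
Row 1: -3.9*-0.6=2.34, -5*-2.2=11 => row sum = 13.34
Row 2: 2.5*1=2.5, 4*2.3=9.2 => row sum = 11.7
Total = 13.34 + 11.7 = 25.04

25.04


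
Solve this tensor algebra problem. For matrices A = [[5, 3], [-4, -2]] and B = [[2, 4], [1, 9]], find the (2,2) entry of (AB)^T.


(AB)^T_{ij} = (AB)_{ji} = sum_k A_{jk} B_{ki}.
For i=2, j=2 we need (AB)_{22}:
A_{21} * B_{12} = -4 * 4 = -16
A_{22} * B_{22} = -2 * 9 = -18
Sum = -16 + -18 = -34

-34


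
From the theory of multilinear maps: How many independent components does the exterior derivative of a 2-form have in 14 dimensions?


The exterior derivative of a p-form is a (p+1)-form.
Its number of independent components is C(n, p+1).
n = 14, p+1 = 3
C(14, 3) = 364

364


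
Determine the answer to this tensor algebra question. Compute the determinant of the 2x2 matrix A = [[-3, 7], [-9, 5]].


For a 2x2 matrix [[a, b], [c, d]], det = a*d - b*c.
a = -3, b = 7, c = -9, d = 5
a*d = -3 * 5 = -15
b*c = 7 * -9 = -63
det = -15 - -63 = 48

48


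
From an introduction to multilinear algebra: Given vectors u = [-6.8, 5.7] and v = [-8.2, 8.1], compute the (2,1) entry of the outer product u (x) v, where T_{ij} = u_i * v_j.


The outer product entry T_{ij} = u_i * v_j.
We need i=2, j=1.
u_2 = 5.7, v_1 = -8.2
T_{2,1} = 5.7 * -8.2 = -46.74

-46.74


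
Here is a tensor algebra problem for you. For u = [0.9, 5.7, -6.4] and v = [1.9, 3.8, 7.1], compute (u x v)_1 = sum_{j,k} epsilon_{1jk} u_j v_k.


(u x v)_1 = sum_{j,k} epsilon_{1jk} u_j v_k. Only permutations of (1,2,3) contribute; the two non-zero terms are:
eps_{123} u_2 v_3 = 1 * 5.7 * 7.1 = 40.47
eps_{132} u_3 v_2 = -1 * -6.4 * 3.8 = 24.32
(u x v)_1 = 64.79

64.79


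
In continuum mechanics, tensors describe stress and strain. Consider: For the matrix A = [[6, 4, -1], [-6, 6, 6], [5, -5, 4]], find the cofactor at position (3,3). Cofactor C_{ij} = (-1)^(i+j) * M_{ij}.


To find cofactor C_{33}, delete row 3 and column 3.
The resulting 2x2 submatrix is: [[6, 4], [-6, 6]]
Minor M_{33} = 6*6 - 4*-6
  = 36 - -24 = 60
Sign = (-1)^(3+3) = (-1)^6 = 1
Cofactor C_{33} = 1 * 60 = 60

60


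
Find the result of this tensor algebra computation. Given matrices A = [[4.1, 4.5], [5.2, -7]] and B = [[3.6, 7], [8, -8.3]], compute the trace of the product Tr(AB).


Tr(AB) = sum_i (AB)_{ii} where (AB)_{ii} = sum_k A_{ik} B_{ki}.
(AB)_{11} = 4.1*3.6 + 4.5*8 = 50.76
(AB)_{22} = 5.2*7 + -7*-8.3 = 94.5
Tr(AB) = 50.76 + 94.5 = 145.26

145.26


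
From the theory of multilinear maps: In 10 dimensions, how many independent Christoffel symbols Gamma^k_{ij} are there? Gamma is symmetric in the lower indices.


Christoffel symbols Gamma^k_{ij} are symmetric in i,j, so there are d * d(d+1)/2 independent symbols.
d = 10
d(d+1)/2 = 10 * 11 / 2 = 55
Total = 10 * 55 = 550

550


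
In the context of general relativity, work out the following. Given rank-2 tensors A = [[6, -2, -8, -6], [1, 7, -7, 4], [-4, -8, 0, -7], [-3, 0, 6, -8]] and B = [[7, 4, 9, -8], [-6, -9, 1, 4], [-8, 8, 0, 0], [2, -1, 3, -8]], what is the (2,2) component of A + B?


Tensor addition is component-wise: (A + B)_{ij} = A_{ij} + B_{ij}.
A_{22} = 7
B_{22} = -9
(A + B)_{22} = 7 + -9 = -2

-2


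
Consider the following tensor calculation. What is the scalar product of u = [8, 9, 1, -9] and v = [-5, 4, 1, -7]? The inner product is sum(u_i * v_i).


The inner product u . v = sum of u_i * v_i.
Term-by-term: 8 * -5, 9 * 4, 1 * 1, -9 * -7
Products: -40, 36, 1, 63
Sum = -40 + 36 + 1 + 63 = 60

60


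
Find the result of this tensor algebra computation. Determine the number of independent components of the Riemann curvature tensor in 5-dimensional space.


The Riemann tensor in d dimensions has d^2(d^2 - 1)/12 independent components.
d = 5, so d^2 = 25
d^2 - 1 = 24
d^2(d^2 - 1) = 25 * 24 = 600
Divide by 12: 600 / 12 = 50

50


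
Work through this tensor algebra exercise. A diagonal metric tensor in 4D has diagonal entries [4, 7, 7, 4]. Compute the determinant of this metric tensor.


For a diagonal metric, the determinant is the product of diagonal entries.
Diagonal entries: 4, 7, 7, 4
det(g) = 4 * 7 * 7 * 4 = 784

784


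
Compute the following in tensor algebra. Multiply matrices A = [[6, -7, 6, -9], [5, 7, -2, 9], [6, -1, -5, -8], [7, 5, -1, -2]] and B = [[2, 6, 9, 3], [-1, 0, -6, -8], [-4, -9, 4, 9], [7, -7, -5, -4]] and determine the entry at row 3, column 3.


(AB)_{ij} = sum_k A_{ik} B_{kj}.
For i=3, j=3:
A_{31} * B_{13} = 6 * 9 = 54
A_{32} * B_{23} = -1 * -6 = 6
A_{33} * B_{33} = -5 * 4 = -20
A_{34} * B_{43} = -8 * -5 = 40
Sum = 54 + 6 + -20 + 40 = 80

80


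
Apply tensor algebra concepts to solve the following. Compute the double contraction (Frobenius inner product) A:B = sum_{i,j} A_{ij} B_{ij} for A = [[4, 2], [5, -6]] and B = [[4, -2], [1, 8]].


A:B = sum over all i,j of A_{ij} * B_{ij}.
Row 1: 4*4=16, 2*-2=-4 => row sum = 12
Row 2: 5*1=5, -6*8=-48 => row sum = -43
Total = 12 + -43 = -31

-31


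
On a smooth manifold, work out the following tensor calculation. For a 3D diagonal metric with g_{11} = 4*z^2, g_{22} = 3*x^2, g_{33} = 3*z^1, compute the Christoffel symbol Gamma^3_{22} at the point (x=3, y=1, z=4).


For a diagonal metric, Gamma^k_{ij} = (1/2) g^{kk} (dg_{ik}/dx_j + dg_{jk}/dx_i - dg_{ij}/dx_k).
The metric is diagonal, so g_{ab} = 0 for a != b.
At the given point: g_{11} = 64, g_{22} = 27, g_{33} = 12
g^{33} = 1/12
dg_{23}/dx_2 = 0 (off-diagonal)
dg_{23}/dx_2 = 0 (off-diagonal)
dg_{22}/dx_3 = dg_{22}/dx_3 = 0
Numerator = 0 + 0 - 0 = 0
Gamma^3_{22} = 0 / (2 * 12) = 0

0


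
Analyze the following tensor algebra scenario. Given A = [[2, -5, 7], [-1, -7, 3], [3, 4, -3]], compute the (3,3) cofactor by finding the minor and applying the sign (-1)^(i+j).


To find cofactor C_{33}, delete row 3 and column 3.
The resulting 2x2 submatrix is: [[2, -5], [-1, -7]]
Minor M_{33} = 2*-7 - -5*-1
  = -14 - 5 = -19
Sign = (-1)^(3+3) = (-1)^6 = 1
Cofactor C_{33} = 1 * -19 = -19

-19


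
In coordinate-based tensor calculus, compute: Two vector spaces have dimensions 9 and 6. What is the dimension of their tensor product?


The dimension of a tensor product is the product of dimensions.
dim(V) = 9, dim(W) = 6
dim(V (x) W) = 9 * 6 = 54

54


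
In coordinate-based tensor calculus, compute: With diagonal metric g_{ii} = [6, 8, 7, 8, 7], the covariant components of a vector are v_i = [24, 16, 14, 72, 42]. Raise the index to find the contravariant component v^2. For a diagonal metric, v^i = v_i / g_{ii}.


To raise an index with a diagonal metric: v^i = v_i / g_{ii}.
For index 2: v_2 = 16, g_{22} = 8
v^2 = 16 / 8 = 2

2


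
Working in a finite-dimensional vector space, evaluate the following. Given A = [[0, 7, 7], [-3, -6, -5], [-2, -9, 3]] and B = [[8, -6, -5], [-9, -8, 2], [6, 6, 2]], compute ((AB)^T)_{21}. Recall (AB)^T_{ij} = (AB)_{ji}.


(AB)^T_{ij} = (AB)_{ji} = sum_k A_{jk} B_{ki}.
For i=2, j=1 we need (AB)_{12}:
A_{11} * B_{12} = 0 * -6 = 0
A_{12} * B_{22} = 7 * -8 = -56
A_{13} * B_{32} = 7 * 6 = 42
Sum = 0 + -56 + 42 = -14

-14


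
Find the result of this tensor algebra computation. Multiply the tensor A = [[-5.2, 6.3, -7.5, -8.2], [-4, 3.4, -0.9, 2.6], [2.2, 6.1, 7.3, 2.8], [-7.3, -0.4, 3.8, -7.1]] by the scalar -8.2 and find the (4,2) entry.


Scalar multiplication: (cA)_{ij} = c * A_{ij}.
c = -8.2
A_{42} = -0.4
(cA)_{42} = -8.2 * -0.4 = 3.28

3.28


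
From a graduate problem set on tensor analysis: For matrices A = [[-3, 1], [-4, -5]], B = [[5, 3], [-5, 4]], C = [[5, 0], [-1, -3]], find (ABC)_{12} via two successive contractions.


(ABC)_{12} = sum_m (AB)_{1m} C_{m2}. First compute row 1 of AB.
(AB)_{11} = -3*5 + 1*-5 = -20
(AB)_{12} = -3*3 + 1*4 = -5
Now contract with column 2 of C:
(AB)_{11} * C_{12} = -20 * 0 = 0
(AB)_{12} * C_{22} = -5 * -3 = 15
(ABC)_{12} = 0 + 15 = 15

15


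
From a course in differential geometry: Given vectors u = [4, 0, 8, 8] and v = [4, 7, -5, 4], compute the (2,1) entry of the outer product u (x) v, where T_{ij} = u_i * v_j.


The outer product entry T_{ij} = u_i * v_j.
We need i=2, j=1.
u_2 = 0, v_1 = 4
T_{2,1} = 0 * 4 = 0

0


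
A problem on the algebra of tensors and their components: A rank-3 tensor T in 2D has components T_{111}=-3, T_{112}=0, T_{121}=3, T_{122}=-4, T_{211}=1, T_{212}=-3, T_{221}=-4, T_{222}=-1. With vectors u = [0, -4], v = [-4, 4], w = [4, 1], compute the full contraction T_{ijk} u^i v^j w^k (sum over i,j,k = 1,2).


S = sum over i,j,k of T_{ijk} u_i v_j w_k. Expanding all 8 terms:
T_{111}*u_1*v_1*w_1 = -3*0*-4*4 = 0  (running total: 0)
T_{112}*u_1*v_1*w_2 = 0*0*-4*1 = 0  (running total: 0)
T_{121}*u_1*v_2*w_1 = 3*0*4*4 = 0  (running total: 0)
T_{122}*u_1*v_2*w_2 = -4*0*4*1 = 0  (running total: 0)
T_{211}*u_2*v_1*w_1 = 1*-4*-4*4 = 64  (running total: 64)
T_{212}*u_2*v_1*w_2 = -3*-4*-4*1 = -48  (running total: 16)
T_{221}*u_2*v_2*w_1 = -4*-4*4*4 = 256  (running total: 272)
T_{222}*u_2*v_2*w_2 = -1*-4*4*1 = 16  (running total: 288)
S = 288

288


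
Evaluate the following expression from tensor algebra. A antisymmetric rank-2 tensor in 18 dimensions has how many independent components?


A antisymmetric rank-2 tensor in d dimensions has d(d-1)/2 independent components.
d = 18
d(d-1)/2 = 18 * 17 / 2 = 306 / 2 = 153

153


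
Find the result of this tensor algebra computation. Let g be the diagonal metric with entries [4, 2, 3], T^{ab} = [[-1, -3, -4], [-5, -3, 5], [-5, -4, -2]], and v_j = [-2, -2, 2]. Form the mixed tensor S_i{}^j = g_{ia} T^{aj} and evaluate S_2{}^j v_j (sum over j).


Step 1: lower the first index. For a diagonal metric, g_{ia} T^{aj} = g_{ii} T^{ij} (no sum on i).
g_{22} = 2
S_2{}^1 = 2 * T^{21} = 2 * -5 = -10
S_2{}^2 = 2 * T^{22} = 2 * -3 = -6
S_2{}^3 = 2 * T^{23} = 2 * 5 = 10
Step 2: contract S_2{}^j with v_j.
S_2{}^1 * v_1 = -10 * -2 = 20
S_2{}^2 * v_2 = -6 * -2 = 12
S_2{}^3 * v_3 = 10 * 2 = 20
Result = 20 + 12 + 20 = 52

52


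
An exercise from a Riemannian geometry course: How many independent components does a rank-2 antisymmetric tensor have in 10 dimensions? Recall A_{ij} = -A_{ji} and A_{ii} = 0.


An antisymmetric rank-2 tensor satisfies A_{ij} = -A_{ji}, so diagonal entries are zero.
The independent components are the upper-triangular entries: C(n, 2) = n(n-1)/2.
n = 10
C(10, 2) = 10 * 9 / 2 = 90 / 2 = 45

45
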